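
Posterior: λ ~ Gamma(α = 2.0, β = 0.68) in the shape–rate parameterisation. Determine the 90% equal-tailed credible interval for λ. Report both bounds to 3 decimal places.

[0.523, 6.976]

Posterior: Gamma(shape 2.0, rate 0.68).
Equal-tailed 90% interval: Gamma(2.0, 0.68) quantiles at 0.05 and 0.95.
Posterior mean ≈ 2.941, SD ≈ 2.080; a Normal approximation gives roughly [-0.480, 6.362].
Exact: lower = 0.523; upper = 6.976.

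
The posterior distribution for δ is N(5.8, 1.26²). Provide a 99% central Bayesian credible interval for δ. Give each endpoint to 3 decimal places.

The posterior is symmetric, so the 99% equal-tailed interval is δ = 5.8 ± z·1.26 with z = 2.576.
Half-width: 2.576 × 1.26 = 3.246.
5.8 − 3.246 = 2.554; 5.8 + 3.246 = 9.046.

[2.554, 9.046]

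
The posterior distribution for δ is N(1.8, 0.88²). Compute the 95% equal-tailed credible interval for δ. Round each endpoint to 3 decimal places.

The posterior is symmetric, so the 95% equal-tailed interval is δ = 1.8 ± z·0.88 with z = 1.960.
Half-width: 1.960 × 0.88 = 1.725.
1.8 − 1.725 = 0.075; 1.8 + 1.725 = 3.525.

[0.075, 3.525]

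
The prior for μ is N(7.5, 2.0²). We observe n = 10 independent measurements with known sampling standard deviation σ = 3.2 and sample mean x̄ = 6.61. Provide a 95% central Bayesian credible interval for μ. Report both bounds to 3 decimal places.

[5.022, 8.561]

Posterior precision = 1/2.0² + 10/3.2² = 0.2500 + 0.9766 = 1.2266, so posterior SD = 0.9029.
Posterior mean = (7.5/2.0² + 10·6.61/3.2²) / 1.2266 = 6.7914.
Interval: 6.7914 ± 1.960 × 0.9029 → [5.022, 8.561].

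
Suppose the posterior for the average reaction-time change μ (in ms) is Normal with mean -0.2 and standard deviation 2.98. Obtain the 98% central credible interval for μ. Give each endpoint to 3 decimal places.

The posterior is symmetric, so the 98% equal-tailed interval is μ = -0.2 ± z·2.98 with z = 2.326.
Half-width: 2.326 × 2.98 = 6.933.
-0.2 − 6.933 = -7.133; -0.2 + 6.933 = 6.733.

[-7.133, 6.733]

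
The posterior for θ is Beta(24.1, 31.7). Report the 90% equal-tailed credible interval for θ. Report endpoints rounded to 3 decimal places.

Posterior: Beta(24.1, 31.7).
Equal-tailed 90% interval: the 0.05 and 0.95 quantiles of Beta(24.1, 31.7).
Posterior mean ≈ 0.432, SD ≈ 0.066; a Normal approximation gives roughly [0.324, 0.540].
Exact: F⁻¹(0.05) = 0.325; F⁻¹(0.95) = 0.542.

[0.325, 0.542]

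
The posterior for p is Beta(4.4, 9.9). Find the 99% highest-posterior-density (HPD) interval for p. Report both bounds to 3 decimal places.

[0.057, 0.621]

The posterior is unimodal and skewed, so the HPD interval has equal density at both endpoints and is the shortest 99% interval.
Solving f(0.057) = f(0.621) with F(0.621) − F(0.057) = 0.99 gives [0.057, 0.621].
For comparison, the equal-tailed interval is [0.069, 0.640]; the HPD is narrower and shifted toward the mode.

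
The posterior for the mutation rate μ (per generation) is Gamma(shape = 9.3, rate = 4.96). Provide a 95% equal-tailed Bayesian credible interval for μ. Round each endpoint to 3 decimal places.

Posterior: Gamma(shape 9.3, rate 4.96).
Equal-tailed 95% interval: Gamma(9.3, 4.96) quantiles at 0.025 and 0.975.
Posterior mean ≈ 1.875, SD ≈ 0.615; a Normal approximation gives roughly [0.670, 3.080].
Exact: lower = 0.870; upper = 3.258.

[0.870, 3.258]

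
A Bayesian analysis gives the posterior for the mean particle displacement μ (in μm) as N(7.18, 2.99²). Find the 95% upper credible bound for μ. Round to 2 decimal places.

12.10

Need U with P(μ ≤ U) = 0.95: U = 7.18 + z_{0.05}·2.99.
z = 1.645; U = 7.18 + 1.645 × 2.99 = 12.10.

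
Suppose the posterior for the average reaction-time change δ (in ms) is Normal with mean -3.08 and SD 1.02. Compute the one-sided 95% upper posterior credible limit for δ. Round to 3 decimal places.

-1.402

Need U with P(δ ≤ U) = 0.95: U = -3.08 + z_{0.05}·1.02.
z = 1.645; U = -3.08 + 1.645 × 1.02 = -1.402.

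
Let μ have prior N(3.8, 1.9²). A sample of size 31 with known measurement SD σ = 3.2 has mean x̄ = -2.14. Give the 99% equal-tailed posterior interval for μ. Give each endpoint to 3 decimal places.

Posterior precision = 1/1.9² + 31/3.2² = 0.2770 + 3.0273 = 3.3044, so posterior SD = 0.5501.
Posterior mean = (3.8/1.9² + 31·-2.14/3.2²) / 3.3044 = -1.6420.
Interval: -1.6420 ± 2.576 × 0.5501 → [-3.059, -0.225].

[-3.059, -0.225]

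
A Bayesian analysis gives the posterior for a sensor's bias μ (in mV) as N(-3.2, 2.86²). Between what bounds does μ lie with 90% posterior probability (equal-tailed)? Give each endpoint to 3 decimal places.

[-7.904, 1.504]

The posterior is symmetric, so the 90% equal-tailed interval is μ = -3.2 ± z·2.86 with z = 1.645.
Half-width: 1.645 × 2.86 = 4.704.
-3.2 − 4.704 = -7.904; -3.2 + 4.704 = 1.504.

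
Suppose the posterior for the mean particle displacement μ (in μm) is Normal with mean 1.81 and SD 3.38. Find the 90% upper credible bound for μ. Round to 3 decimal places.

Need U with P(μ ≤ U) = 0.90: U = 1.81 + z_{0.1}·3.38.
z = 1.282; U = 1.81 + 1.282 × 3.38 = 6.142.

6.142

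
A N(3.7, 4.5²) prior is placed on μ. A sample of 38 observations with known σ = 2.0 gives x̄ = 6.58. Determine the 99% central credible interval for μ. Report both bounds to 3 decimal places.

[5.732, 7.399]

Posterior precision = 1/4.5² + 38/2.0² = 0.0494 + 9.5000 = 9.5494, so posterior SD = 0.3236.
Posterior mean = (3.7/4.5² + 38·6.58/2.0²) / 9.5494 = 6.5651.
Interval: 6.5651 ± 2.576 × 0.3236 → [5.732, 7.399].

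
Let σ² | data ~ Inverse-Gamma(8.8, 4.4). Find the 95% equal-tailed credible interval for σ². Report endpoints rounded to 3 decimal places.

Inverse-Gamma(8.8, 4.4) quantiles: F⁻¹(0.025) and F⁻¹(0.975).
Equivalently, 1/σ² ~ Gamma(8.8, rate = 4.4); invert its 0.975 and 0.025 quantiles.
Posterior mean ≈ 0.564, SD ≈ 0.216; a Normal approximation gives roughly [0.140, 0.988].
Exact: lower = 0.284; upper = 1.105.

[0.284, 1.105]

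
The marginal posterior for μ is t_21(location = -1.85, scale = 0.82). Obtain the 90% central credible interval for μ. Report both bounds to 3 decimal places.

[-3.261, -0.439]

The t_21 distribution is symmetric; the 90% interval is -1.85 ± t·0.82 with t_{0.95,21} = 1.721.
Half-width: 1.721 × 0.82 = 1.411.
-1.85 − 1.411 = -3.261; -1.85 + 1.411 = -0.439.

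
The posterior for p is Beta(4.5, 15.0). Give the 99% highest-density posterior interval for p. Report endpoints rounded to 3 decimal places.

The posterior is unimodal and skewed, so the HPD interval has equal density at both endpoints and is the shortest 99% interval.
Solving f(0.039) = f(0.488) with F(0.488) − F(0.039) = 0.99 gives [0.039, 0.488].
For comparison, the equal-tailed interval is [0.051, 0.509]; the HPD is narrower and shifted toward the mode.

[0.039, 0.488]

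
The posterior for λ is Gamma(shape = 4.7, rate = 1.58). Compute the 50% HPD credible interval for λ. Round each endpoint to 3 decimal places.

[1.599, 3.285]

The posterior is unimodal and skewed, so the HPD interval has equal density at both endpoints and is the shortest 50% interval.
Solving f(1.599) = f(3.285) with F(3.285) − F(1.599) = 0.50 gives [1.599, 3.285].
For comparison, the equal-tailed interval is [1.972, 3.751]; the HPD is narrower and shifted toward the mode.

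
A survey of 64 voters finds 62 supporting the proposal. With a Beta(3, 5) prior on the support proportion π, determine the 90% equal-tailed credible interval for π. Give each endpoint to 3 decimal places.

Posterior: Beta(3+62, 5+2) = Beta(65, 7).
Equal-tailed 90% interval: the 0.05 and 0.95 quantiles of Beta(65, 7).
Posterior mean ≈ 0.903, SD ≈ 0.035; a Normal approximation gives roughly [0.846, 0.960].
Exact: F⁻¹(0.05) = 0.840; F⁻¹(0.95) = 0.953.

[0.840, 0.953]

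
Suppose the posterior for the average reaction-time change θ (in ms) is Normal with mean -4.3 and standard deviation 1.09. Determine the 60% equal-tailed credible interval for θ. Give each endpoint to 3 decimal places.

[-5.217, -3.383]

The posterior is symmetric, so the 60% equal-tailed interval is θ = -4.3 ± z·1.09 with z = 0.842.
Half-width: 0.842 × 1.09 = 0.917.
-4.3 − 0.917 = -5.217; -4.3 + 0.917 = -3.383.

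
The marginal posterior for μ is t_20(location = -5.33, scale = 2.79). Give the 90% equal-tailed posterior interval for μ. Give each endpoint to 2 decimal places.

The t_20 distribution is symmetric; the 90% interval is -5.33 ± t·2.79 with t_{0.95,20} = 1.725.
Half-width: 1.725 × 2.79 = 4.81.
-5.33 − 4.81 = -10.14; -5.33 + 4.81 = -0.52.

[-10.14, -0.52]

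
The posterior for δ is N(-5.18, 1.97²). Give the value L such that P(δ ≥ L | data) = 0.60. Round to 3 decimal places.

-5.679

Need L with P(δ ≥ L) = 0.60: L = -5.18 − z_{0.4}·1.97.
z = 0.253; L = -5.18 − 0.253 × 1.97 = -5.679.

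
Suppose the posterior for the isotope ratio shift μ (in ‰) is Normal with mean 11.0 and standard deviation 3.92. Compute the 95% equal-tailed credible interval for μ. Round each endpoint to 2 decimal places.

The posterior is symmetric, so the 95% equal-tailed interval is μ = 11.0 ± z·3.92 with z = 1.960.
Half-width: 1.960 × 3.92 = 7.68.
11.0 − 7.68 = 3.32; 11.0 + 7.68 = 18.68.

[3.32, 18.68]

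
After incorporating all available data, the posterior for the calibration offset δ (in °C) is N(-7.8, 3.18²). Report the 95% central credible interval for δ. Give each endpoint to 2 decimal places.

[-14.03, -1.57]

The posterior is symmetric, so the 95% equal-tailed interval is δ = -7.8 ± z·3.18 with z = 1.960.
Half-width: 1.960 × 3.18 = 6.23.
-7.8 − 6.23 = -14.03; -7.8 + 6.23 = -1.57.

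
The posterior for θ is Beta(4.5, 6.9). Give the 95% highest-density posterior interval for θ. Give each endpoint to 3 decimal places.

The posterior is unimodal and skewed, so the HPD interval has equal density at both endpoints and is the shortest 95% interval.
Solving f(0.135) = f(0.664) with F(0.664) − F(0.135) = 0.95 gives [0.135, 0.664].
For comparison, the equal-tailed interval is [0.146, 0.678]; the HPD is narrower and shifted toward the mode.

[0.135, 0.664]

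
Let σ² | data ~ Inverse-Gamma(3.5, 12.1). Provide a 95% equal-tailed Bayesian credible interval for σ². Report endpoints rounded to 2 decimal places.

[1.51, 14.32]

Inverse-Gamma(3.5, 12.1) quantiles: F⁻¹(0.025) and F⁻¹(0.975).
Equivalently, 1/σ² ~ Gamma(3.5, rate = 12.1); invert its 0.975 and 0.025 quantiles.
Posterior mean ≈ 4.84, SD ≈ 3.95; a Normal approximation gives roughly [-2.91, 12.59].
Exact: lower = 1.51; upper = 14.32.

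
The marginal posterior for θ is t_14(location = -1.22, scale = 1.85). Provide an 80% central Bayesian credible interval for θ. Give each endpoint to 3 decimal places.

[-3.708, 1.268]

The t_14 distribution is symmetric; the 80% interval is -1.22 ± t·1.85 with t_{0.9,14} = 1.345.
Half-width: 1.345 × 1.85 = 2.488.
-1.22 − 2.488 = -3.708; -1.22 + 2.488 = 1.268.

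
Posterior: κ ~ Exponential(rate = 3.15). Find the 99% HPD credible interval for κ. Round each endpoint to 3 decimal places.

[0.000, 1.462]

The exponential density is strictly decreasing on [0, ∞), so the HPD interval is anchored at 0: [0, q] with P(κ ≤ q) = 0.99.
q = −ln(1 − 0.99) / 3.15 = 4.6052 / 3.15 = 1.462.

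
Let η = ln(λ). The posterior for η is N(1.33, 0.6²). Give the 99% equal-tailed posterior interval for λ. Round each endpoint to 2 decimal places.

[0.81, 17.73]

On the log scale the 99% interval is 1.33 ± 2.576 × 0.6 = [-0.2155, 2.8755].
Exponentiate: [e^-0.2155, e^2.8755] = [0.81, 17.73].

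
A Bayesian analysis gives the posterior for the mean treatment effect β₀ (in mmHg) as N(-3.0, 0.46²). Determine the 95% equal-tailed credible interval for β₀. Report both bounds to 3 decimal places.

The posterior is symmetric, so the 95% equal-tailed interval is β₀ = -3.0 ± z·0.46 with z = 1.960.
Half-width: 1.960 × 0.46 = 0.902.
-3.0 − 0.902 = -3.902; -3.0 + 0.902 = -2.098.

[-3.902, -2.098]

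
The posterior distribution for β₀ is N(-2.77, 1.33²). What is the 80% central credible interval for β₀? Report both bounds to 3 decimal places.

The posterior is symmetric, so the 80% equal-tailed interval is β₀ = -2.77 ± z·1.33 with z = 1.282.
Half-width: 1.282 × 1.33 = 1.704.
-2.77 − 1.704 = -4.474; -2.77 + 1.704 = -1.066.

[-4.474, -1.066]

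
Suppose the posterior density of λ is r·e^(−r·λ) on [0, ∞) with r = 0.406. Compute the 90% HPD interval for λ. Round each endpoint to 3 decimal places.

[0.000, 5.671]

The exponential density is strictly decreasing on [0, ∞), so the HPD interval is anchored at 0: [0, q] with P(λ ≤ q) = 0.90.
q = −ln(1 − 0.90) / 0.406 = 2.3026 / 0.406 = 5.671.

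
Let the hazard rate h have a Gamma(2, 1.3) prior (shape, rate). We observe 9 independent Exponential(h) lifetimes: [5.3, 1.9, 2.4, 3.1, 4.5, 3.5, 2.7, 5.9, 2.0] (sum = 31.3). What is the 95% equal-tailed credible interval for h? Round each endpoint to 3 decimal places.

Posterior: Gamma(2+9, 1.3+31.3) = Gamma(11, 32.6) (shape, rate).
Equal-tailed 95% interval: Gamma(11, 32.6) quantiles at 0.025 and 0.975.
Posterior mean ≈ 0.337, SD ≈ 0.102; a Normal approximation gives roughly [0.138, 0.537].
Exact: lower = 0.168; upper = 0.564.

[0.168, 0.564]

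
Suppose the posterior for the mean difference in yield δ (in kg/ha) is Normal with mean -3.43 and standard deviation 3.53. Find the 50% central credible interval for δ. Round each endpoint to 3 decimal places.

[-5.811, -1.049]

The posterior is symmetric, so the 50% equal-tailed interval is δ = -3.43 ± z·3.53 with z = 0.674.
Half-width: 0.674 × 3.53 = 2.381.
-3.43 − 2.381 = -5.811; -3.43 + 2.381 = -1.049.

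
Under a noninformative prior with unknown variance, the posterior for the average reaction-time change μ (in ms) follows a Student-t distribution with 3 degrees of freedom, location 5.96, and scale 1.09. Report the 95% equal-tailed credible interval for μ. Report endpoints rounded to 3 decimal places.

[2.491, 9.429]

The t_3 distribution is symmetric; the 95% interval is 5.96 ± t·1.09 with t_{0.975,3} = 3.182.
Half-width: 3.182 × 1.09 = 3.469.
5.96 − 3.469 = 2.491; 5.96 + 3.469 = 9.429.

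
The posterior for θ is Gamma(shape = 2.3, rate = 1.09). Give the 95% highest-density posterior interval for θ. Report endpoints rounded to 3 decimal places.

The posterior is unimodal and skewed, so the HPD interval has equal density at both endpoints and is the shortest 95% interval.
Solving f(0.091) = f(4.832) with F(4.832) − F(0.091) = 0.95 gives [0.091, 4.832].
For comparison, the equal-tailed interval is [0.314, 5.581]; the HPD is narrower and shifted toward the mode.

[0.091, 4.832]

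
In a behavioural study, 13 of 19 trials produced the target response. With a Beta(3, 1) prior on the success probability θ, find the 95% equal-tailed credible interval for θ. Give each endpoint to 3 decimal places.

[0.498, 0.861]

Posterior: Beta(3+13, 1+6) = Beta(16, 7).
Equal-tailed 95% interval: the 0.025 and 0.975 quantiles of Beta(16, 7).
Posterior mean ≈ 0.696, SD ≈ 0.094; a Normal approximation gives roughly [0.512, 0.880].
Exact: F⁻¹(0.025) = 0.498; F⁻¹(0.975) = 0.861.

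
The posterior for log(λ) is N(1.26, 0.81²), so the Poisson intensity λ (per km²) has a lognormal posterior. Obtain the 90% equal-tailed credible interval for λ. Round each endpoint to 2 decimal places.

On the log scale the 90% interval is 1.26 ± 1.645 × 0.81 = [-0.0723, 2.5923].
Exponentiate: [e^-0.0723, e^2.5923] = [0.93, 13.36].

[0.93, 13.36]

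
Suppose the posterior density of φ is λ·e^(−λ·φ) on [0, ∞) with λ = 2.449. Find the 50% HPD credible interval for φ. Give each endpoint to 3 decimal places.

[0.000, 0.283]

The exponential density is strictly decreasing on [0, ∞), so the HPD interval is anchored at 0: [0, q] with P(φ ≤ q) = 0.50.
q = −ln(1 − 0.50) / 2.449 = 0.6931 / 2.449 = 0.283.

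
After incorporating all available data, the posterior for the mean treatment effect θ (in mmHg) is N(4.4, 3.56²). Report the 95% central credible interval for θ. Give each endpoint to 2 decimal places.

The posterior is symmetric, so the 95% equal-tailed interval is θ = 4.4 ± z·3.56 with z = 1.960.
Half-width: 1.960 × 3.56 = 6.98.
4.4 − 6.98 = -2.58; 4.4 + 6.98 = 11.38.

[-2.58, 11.38]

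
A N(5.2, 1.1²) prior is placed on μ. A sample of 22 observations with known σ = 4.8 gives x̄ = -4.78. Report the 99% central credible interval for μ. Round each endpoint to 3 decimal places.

Posterior precision = 1/1.1² + 22/4.8² = 0.8264 + 0.9549 = 1.7813, so posterior SD = 0.7493.
Posterior mean = (5.2/1.1² + 22·-4.78/4.8²) / 1.7813 = -0.1497.
Interval: -0.1497 ± 2.576 × 0.7493 → [-2.080, 1.780].

[-2.080, 1.780]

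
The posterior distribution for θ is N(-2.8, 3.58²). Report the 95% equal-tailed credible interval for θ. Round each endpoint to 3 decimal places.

The posterior is symmetric, so the 95% equal-tailed interval is θ = -2.8 ± z·3.58 with z = 1.960.
Half-width: 1.960 × 3.58 = 7.017.
-2.8 − 7.017 = -9.817; -2.8 + 7.017 = 4.217.

[-9.817, 4.217]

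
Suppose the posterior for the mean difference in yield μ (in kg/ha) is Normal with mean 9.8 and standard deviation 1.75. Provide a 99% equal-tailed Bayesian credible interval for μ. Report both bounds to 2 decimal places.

[5.29, 14.31]

The posterior is symmetric, so the 99% equal-tailed interval is μ = 9.8 ± z·1.75 with z = 2.576.
Half-width: 2.576 × 1.75 = 4.51.
9.8 − 4.51 = 5.29; 9.8 + 4.51 = 14.31.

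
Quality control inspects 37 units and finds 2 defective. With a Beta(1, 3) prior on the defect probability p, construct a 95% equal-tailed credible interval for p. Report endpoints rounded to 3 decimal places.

[0.016, 0.169]

Posterior: Beta(1+2, 3+35) = Beta(3, 38).
Equal-tailed 95% interval: the 0.025 and 0.975 quantiles of Beta(3, 38).
Posterior mean ≈ 0.073, SD ≈ 0.040; a Normal approximation gives roughly [-0.006, 0.152].
Exact: F⁻¹(0.025) = 0.016; F⁻¹(0.975) = 0.169.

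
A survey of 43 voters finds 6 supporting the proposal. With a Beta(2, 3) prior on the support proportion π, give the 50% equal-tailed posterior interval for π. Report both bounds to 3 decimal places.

[0.128, 0.200]

Posterior: Beta(2+6, 3+37) = Beta(8, 40).
Equal-tailed 50% interval: the 0.25 and 0.75 quantiles of Beta(8, 40).
Posterior mean ≈ 0.167, SD ≈ 0.053; a Normal approximation gives roughly [0.131, 0.203].
Exact: F⁻¹(0.25) = 0.128; F⁻¹(0.75) = 0.200.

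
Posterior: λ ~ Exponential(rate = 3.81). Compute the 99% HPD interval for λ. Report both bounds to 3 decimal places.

[0.000, 1.209]

The exponential density is strictly decreasing on [0, ∞), so the HPD interval is anchored at 0: [0, q] with P(λ ≤ q) = 0.99.
q = −ln(1 − 0.99) / 3.81 = 4.6052 / 3.81 = 1.209.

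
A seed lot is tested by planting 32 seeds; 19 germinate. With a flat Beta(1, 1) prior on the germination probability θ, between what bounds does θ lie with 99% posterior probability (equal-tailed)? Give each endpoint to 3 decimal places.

Posterior: Beta(1+19, 1+13) = Beta(20, 14).
Equal-tailed 99% interval: the 0.005 and 0.995 quantiles of Beta(20, 14).
Posterior mean ≈ 0.588, SD ≈ 0.083; a Normal approximation gives roughly [0.374, 0.803].
Exact: F⁻¹(0.005) = 0.370; F⁻¹(0.995) = 0.787.

[0.370, 0.787]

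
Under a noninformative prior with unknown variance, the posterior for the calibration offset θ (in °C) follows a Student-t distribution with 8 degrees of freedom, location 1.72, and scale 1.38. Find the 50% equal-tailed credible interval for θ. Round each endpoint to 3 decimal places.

The t_8 distribution is symmetric; the 50% interval is 1.72 ± t·1.38 with t_{0.75,8} = 0.706.
Half-width: 0.706 × 1.38 = 0.975.
1.72 − 0.975 = 0.745; 1.72 + 0.975 = 2.695.

[0.745, 2.695]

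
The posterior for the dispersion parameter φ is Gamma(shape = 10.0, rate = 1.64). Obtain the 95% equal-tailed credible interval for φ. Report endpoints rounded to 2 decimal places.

Posterior: Gamma(shape 10.0, rate 1.64).
Equal-tailed 95% interval: Gamma(10.0, 1.64) quantiles at 0.025 and 0.975.
Posterior mean ≈ 6.10, SD ≈ 1.93; a Normal approximation gives roughly [2.32, 9.88].
Exact: lower = 2.92; upper = 10.42.

[2.92, 10.42]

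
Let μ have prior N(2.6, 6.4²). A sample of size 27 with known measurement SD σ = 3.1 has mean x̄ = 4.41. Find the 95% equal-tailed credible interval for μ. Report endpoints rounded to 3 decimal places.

[3.230, 5.559]

Posterior precision = 1/6.4² + 27/3.1² = 0.0244 + 2.8096 = 2.8340, so posterior SD = 0.5940.
Posterior mean = (2.6/6.4² + 27·4.41/3.1²) / 2.8340 = 4.3944.
Interval: 4.3944 ± 1.960 × 0.5940 → [3.230, 5.559].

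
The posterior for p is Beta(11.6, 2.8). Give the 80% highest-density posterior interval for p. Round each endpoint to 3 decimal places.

The posterior is unimodal and skewed, so the HPD interval has equal density at both endpoints and is the shortest 80% interval.
Solving f(0.704) = f(0.949) with F(0.949) − F(0.704) = 0.80 gives [0.704, 0.949].
For comparison, the equal-tailed interval is [0.667, 0.924]; the HPD is narrower and shifted toward the mode.

[0.704, 0.949]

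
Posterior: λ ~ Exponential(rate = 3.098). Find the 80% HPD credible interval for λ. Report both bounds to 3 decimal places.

The exponential density is strictly decreasing on [0, ∞), so the HPD interval is anchored at 0: [0, q] with P(λ ≤ q) = 0.80.
q = −ln(1 − 0.80) / 3.098 = 1.6094 / 3.098 = 0.520.

[0.000, 0.520]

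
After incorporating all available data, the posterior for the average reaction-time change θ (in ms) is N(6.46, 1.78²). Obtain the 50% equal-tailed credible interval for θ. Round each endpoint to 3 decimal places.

The posterior is symmetric, so the 50% equal-tailed interval is θ = 6.46 ± z·1.78 with z = 0.674.
Half-width: 0.674 × 1.78 = 1.201.
6.46 − 1.201 = 5.259; 6.46 + 1.201 = 7.661.

[5.259, 7.661]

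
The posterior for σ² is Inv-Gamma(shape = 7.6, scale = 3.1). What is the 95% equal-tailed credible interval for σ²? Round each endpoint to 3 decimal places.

Inverse-Gamma(7.6, 3.1) quantiles: F⁻¹(0.025) and F⁻¹(0.975).
Equivalently, 1/σ² ~ Gamma(7.6, rate = 3.1); invert its 0.975 and 0.025 quantiles.
Posterior mean ≈ 0.470, SD ≈ 0.198; a Normal approximation gives roughly [0.081, 0.859].
Exact: lower = 0.223; upper = 0.970.

[0.223, 0.970]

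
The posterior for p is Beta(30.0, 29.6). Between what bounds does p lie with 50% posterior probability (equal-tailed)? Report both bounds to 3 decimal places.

Posterior: Beta(30.0, 29.6).
Equal-tailed 50% interval: the 0.25 and 0.75 quantiles of Beta(30.0, 29.6).
Posterior mean ≈ 0.503, SD ≈ 0.064; a Normal approximation gives roughly [0.460, 0.547].
Exact: F⁻¹(0.25) = 0.460; F⁻¹(0.75) = 0.547.

[0.460, 0.547]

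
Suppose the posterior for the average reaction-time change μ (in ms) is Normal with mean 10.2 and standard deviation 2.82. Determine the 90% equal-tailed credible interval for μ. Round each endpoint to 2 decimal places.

The posterior is symmetric, so the 90% equal-tailed interval is μ = 10.2 ± z·2.82 with z = 1.645.
Half-width: 1.645 × 2.82 = 4.64.
10.2 − 4.64 = 5.56; 10.2 + 4.64 = 14.84.

[5.56, 14.84]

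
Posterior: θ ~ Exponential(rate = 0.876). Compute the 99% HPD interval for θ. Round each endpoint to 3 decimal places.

The exponential density is strictly decreasing on [0, ∞), so the HPD interval is anchored at 0: [0, q] with P(θ ≤ q) = 0.99.
q = −ln(1 − 0.99) / 0.876 = 4.6052 / 0.876 = 5.257.

[0.000, 5.257]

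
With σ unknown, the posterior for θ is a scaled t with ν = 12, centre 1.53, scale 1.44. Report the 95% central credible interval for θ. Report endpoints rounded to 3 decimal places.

[-1.607, 4.667]

The t_12 distribution is symmetric; the 95% interval is 1.53 ± t·1.44 with t_{0.975,12} = 2.179.
Half-width: 2.179 × 1.44 = 3.137.
1.53 − 3.137 = -1.607; 1.53 + 3.137 = 4.667.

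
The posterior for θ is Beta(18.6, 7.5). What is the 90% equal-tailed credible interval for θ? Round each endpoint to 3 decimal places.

[0.560, 0.846]

Posterior: Beta(18.6, 7.5).
Equal-tailed 90% interval: the 0.05 and 0.95 quantiles of Beta(18.6, 7.5).
Posterior mean ≈ 0.713, SD ≈ 0.087; a Normal approximation gives roughly [0.570, 0.856].
Exact: F⁻¹(0.05) = 0.560; F⁻¹(0.95) = 0.846.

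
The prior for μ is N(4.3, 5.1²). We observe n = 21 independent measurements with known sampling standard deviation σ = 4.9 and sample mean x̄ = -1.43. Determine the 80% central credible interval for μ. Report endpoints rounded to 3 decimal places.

Posterior precision = 1/5.1² + 21/4.9² = 0.0384 + 0.8746 = 0.9131, so posterior SD = 1.0465.
Posterior mean = (4.3/5.1² + 21·-1.43/4.9²) / 0.9131 = -1.1887.
Interval: -1.1887 ± 1.282 × 1.0465 → [-2.530, 0.152].

[-2.530, 0.152]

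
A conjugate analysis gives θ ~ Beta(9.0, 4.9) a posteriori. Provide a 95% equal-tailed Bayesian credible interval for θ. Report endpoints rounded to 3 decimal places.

[0.390, 0.865]

Posterior: Beta(9.0, 4.9).
Equal-tailed 95% interval: the 0.025 and 0.975 quantiles of Beta(9.0, 4.9).
Posterior mean ≈ 0.647, SD ≈ 0.124; a Normal approximation gives roughly [0.405, 0.890].
Exact: F⁻¹(0.025) = 0.390; F⁻¹(0.975) = 0.865.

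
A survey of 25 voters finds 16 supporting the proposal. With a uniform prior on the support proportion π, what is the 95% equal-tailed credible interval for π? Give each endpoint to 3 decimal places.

Posterior: Beta(1+16, 1+9) = Beta(17, 10).
Equal-tailed 95% interval: the 0.025 and 0.975 quantiles of Beta(17, 10).
Posterior mean ≈ 0.630, SD ≈ 0.091; a Normal approximation gives roughly [0.451, 0.808].
Exact: F⁻¹(0.025) = 0.443; F⁻¹(0.975) = 0.798.

[0.443, 0.798]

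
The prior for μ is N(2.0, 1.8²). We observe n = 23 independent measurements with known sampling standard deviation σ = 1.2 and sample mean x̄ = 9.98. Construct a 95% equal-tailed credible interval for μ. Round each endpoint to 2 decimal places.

[9.34, 10.31]

Posterior precision = 1/1.8² + 23/1.2² = 0.3086 + 15.9722 = 16.2809, so posterior SD = 0.2478.
Posterior mean = (2.0/1.8² + 23·9.98/1.2²) / 16.2809 = 9.8287.
Interval: 9.8287 ± 1.960 × 0.2478 → [9.34, 10.31].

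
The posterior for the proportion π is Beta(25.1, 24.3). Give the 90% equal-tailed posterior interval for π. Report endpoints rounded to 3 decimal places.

[0.392, 0.624]

Posterior: Beta(25.1, 24.3).
Equal-tailed 90% interval: the 0.05 and 0.95 quantiles of Beta(25.1, 24.3).
Posterior mean ≈ 0.508, SD ≈ 0.070; a Normal approximation gives roughly [0.392, 0.624].
Exact: F⁻¹(0.05) = 0.392; F⁻¹(0.95) = 0.624.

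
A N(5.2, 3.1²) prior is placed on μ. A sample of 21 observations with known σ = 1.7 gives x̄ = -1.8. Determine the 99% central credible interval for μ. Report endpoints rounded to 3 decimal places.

Posterior precision = 1/3.1² + 21/1.7² = 0.1041 + 7.2664 = 7.3705, so posterior SD = 0.3683.
Posterior mean = (5.2/3.1² + 21·-1.8/1.7²) / 7.3705 = -1.7012.
Interval: -1.7012 ± 2.576 × 0.3683 → [-2.650, -0.752].

[-2.650, -0.752]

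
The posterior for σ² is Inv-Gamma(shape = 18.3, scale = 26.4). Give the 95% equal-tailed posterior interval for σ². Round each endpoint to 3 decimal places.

Inverse-Gamma(18.3, 26.4) quantiles: F⁻¹(0.025) and F⁻¹(0.975).
Equivalently, 1/σ² ~ Gamma(18.3, rate = 26.4); invert its 0.975 and 0.025 quantiles.
Posterior mean ≈ 1.526, SD ≈ 0.378; a Normal approximation gives roughly [0.785, 2.267].
Exact: lower = 0.957; upper = 2.422.

[0.957, 2.422]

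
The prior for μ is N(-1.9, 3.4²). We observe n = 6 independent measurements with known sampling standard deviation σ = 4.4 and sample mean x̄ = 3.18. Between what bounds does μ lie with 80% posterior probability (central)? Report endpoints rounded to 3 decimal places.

[0.036, 4.107]

Posterior precision = 1/3.4² + 6/4.4² = 0.0865 + 0.3099 = 0.3964, so posterior SD = 1.5883.
Posterior mean = (-1.9/3.4² + 6·3.18/4.4²) / 0.3964 = 2.0715.
Interval: 2.0715 ± 1.282 × 1.5883 → [0.036, 4.107].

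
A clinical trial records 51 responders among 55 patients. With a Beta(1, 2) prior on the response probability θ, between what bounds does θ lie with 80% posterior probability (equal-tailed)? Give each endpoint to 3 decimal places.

Posterior: Beta(1+51, 2+4) = Beta(52, 6).
Equal-tailed 80% interval: the 0.1 and 0.9 quantiles of Beta(52, 6).
Posterior mean ≈ 0.897, SD ≈ 0.040; a Normal approximation gives roughly [0.846, 0.947].
Exact: F⁻¹(0.1) = 0.843; F⁻¹(0.9) = 0.944.

[0.843, 0.944]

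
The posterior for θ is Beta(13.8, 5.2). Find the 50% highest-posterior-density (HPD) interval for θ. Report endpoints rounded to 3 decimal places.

[0.681, 0.816]

The posterior is unimodal and skewed, so the HPD interval has equal density at both endpoints and is the shortest 50% interval.
Solving f(0.681) = f(0.816) with F(0.816) − F(0.681) = 0.50 gives [0.681, 0.816].
For comparison, the equal-tailed interval is [0.662, 0.799]; the HPD is narrower and shifted toward the mode.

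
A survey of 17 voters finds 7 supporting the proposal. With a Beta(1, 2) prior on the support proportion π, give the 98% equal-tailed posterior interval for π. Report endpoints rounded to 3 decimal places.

[0.173, 0.655]

Posterior: Beta(1+7, 2+10) = Beta(8, 12).
Equal-tailed 98% interval: the 0.01 and 0.99 quantiles of Beta(8, 12).
Posterior mean ≈ 0.400, SD ≈ 0.107; a Normal approximation gives roughly [0.151, 0.649].
Exact: F⁻¹(0.01) = 0.173; F⁻¹(0.99) = 0.655.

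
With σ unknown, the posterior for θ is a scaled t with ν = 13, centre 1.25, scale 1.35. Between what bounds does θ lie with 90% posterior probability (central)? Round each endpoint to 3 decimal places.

The t_13 distribution is symmetric; the 90% interval is 1.25 ± t·1.35 with t_{0.95,13} = 1.771.
Half-width: 1.771 × 1.35 = 2.391.
1.25 − 2.391 = -1.141; 1.25 + 2.391 = 3.641.

[-1.141, 3.641]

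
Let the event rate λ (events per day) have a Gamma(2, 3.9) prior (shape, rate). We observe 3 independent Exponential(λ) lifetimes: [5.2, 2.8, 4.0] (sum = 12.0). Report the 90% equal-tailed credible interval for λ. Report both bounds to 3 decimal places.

Posterior: Gamma(2+3, 3.9+12.0) = Gamma(5, 15.9) (shape, rate).
Equal-tailed 90% interval: Gamma(5, 15.9) quantiles at 0.05 and 0.95.
Posterior mean ≈ 0.314, SD ≈ 0.141; a Normal approximation gives roughly [0.083, 0.546].
Exact: lower = 0.124; upper = 0.576.

[0.124, 0.576]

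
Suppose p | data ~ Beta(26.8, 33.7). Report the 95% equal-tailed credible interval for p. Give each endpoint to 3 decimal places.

[0.321, 0.568]

Posterior: Beta(26.8, 33.7).
Equal-tailed 95% interval: the 0.025 and 0.975 quantiles of Beta(26.8, 33.7).
Posterior mean ≈ 0.443, SD ≈ 0.063; a Normal approximation gives roughly [0.319, 0.567].
Exact: F⁻¹(0.025) = 0.321; F⁻¹(0.975) = 0.568.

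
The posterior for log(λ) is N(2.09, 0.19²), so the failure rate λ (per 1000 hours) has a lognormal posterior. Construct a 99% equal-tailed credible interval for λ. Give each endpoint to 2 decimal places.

On the log scale the 99% interval is 2.09 ± 2.576 × 0.19 = [1.6006, 2.5794].
Exponentiate: [e^1.6006, e^2.5794] = [4.96, 13.19].

[4.96, 13.19]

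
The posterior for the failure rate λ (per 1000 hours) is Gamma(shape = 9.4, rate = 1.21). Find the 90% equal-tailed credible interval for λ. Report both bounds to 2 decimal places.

[4.12, 12.35]

Posterior: Gamma(shape 9.4, rate 1.21).
Equal-tailed 90% interval: Gamma(9.4, 1.21) quantiles at 0.05 and 0.95.
Posterior mean ≈ 7.77, SD ≈ 2.53; a Normal approximation gives roughly [3.60, 11.94].
Exact: lower = 4.12; upper = 12.35.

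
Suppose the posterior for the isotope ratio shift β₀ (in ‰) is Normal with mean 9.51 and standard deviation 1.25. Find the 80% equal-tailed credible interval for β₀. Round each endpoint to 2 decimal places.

[7.91, 11.11]

The posterior is symmetric, so the 80% equal-tailed interval is β₀ = 9.51 ± z·1.25 with z = 1.282.
Half-width: 1.282 × 1.25 = 1.60.
9.51 − 1.60 = 7.91; 9.51 + 1.60 = 11.11.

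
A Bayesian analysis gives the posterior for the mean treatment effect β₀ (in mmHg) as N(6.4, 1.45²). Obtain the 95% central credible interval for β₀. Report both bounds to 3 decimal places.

The posterior is symmetric, so the 95% equal-tailed interval is β₀ = 6.4 ± z·1.45 with z = 1.960.
Half-width: 1.960 × 1.45 = 2.842.
6.4 − 2.842 = 3.558; 6.4 + 2.842 = 9.242.

[3.558, 9.242]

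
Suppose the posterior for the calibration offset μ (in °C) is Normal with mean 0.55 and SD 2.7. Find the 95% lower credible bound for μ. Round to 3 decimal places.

-3.891

Need L with P(μ ≥ L) = 0.95: L = 0.55 − z_{0.05}·2.7.
z = 1.645; L = 0.55 − 1.645 × 2.7 = -3.891.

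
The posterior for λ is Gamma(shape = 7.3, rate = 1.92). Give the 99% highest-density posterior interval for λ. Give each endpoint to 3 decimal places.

The posterior is unimodal and skewed, so the HPD interval has equal density at both endpoints and is the shortest 99% interval.
Solving f(0.935) = f(7.963) with F(7.963) − F(0.935) = 0.99 gives [0.935, 7.963].
For comparison, the equal-tailed interval is [1.143, 8.388]; the HPD is narrower and shifted toward the mode.

[0.935, 7.963]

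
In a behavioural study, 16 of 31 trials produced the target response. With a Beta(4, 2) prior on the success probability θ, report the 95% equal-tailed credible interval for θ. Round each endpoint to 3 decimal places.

Posterior: Beta(4+16, 2+15) = Beta(20, 17).
Equal-tailed 95% interval: the 0.025 and 0.975 quantiles of Beta(20, 17).
Posterior mean ≈ 0.541, SD ≈ 0.081; a Normal approximation gives roughly [0.382, 0.699].
Exact: F⁻¹(0.025) = 0.381; F⁻¹(0.975) = 0.696.

[0.381, 0.696]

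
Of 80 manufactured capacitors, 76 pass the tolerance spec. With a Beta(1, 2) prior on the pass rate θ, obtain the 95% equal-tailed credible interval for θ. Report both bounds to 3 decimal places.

Posterior: Beta(1+76, 2+4) = Beta(77, 6).
Equal-tailed 95% interval: the 0.025 and 0.975 quantiles of Beta(77, 6).
Posterior mean ≈ 0.928, SD ≈ 0.028; a Normal approximation gives roughly [0.872, 0.983].
Exact: F⁻¹(0.025) = 0.863; F⁻¹(0.975) = 0.973.

[0.863, 0.973]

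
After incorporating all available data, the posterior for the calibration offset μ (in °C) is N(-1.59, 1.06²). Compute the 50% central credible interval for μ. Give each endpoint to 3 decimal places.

The posterior is symmetric, so the 50% equal-tailed interval is μ = -1.59 ± z·1.06 with z = 0.674.
Half-width: 0.674 × 1.06 = 0.715.
-1.59 − 0.715 = -2.305; -1.59 + 0.715 = -0.875.

[-2.305, -0.875]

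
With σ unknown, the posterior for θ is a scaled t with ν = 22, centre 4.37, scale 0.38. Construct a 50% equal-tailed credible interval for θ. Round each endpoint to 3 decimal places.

The t_22 distribution is symmetric; the 50% interval is 4.37 ± t·0.38 with t_{0.75,22} = 0.686.
Half-width: 0.686 × 0.38 = 0.261.
4.37 − 0.261 = 4.109; 4.37 + 0.261 = 4.631.

[4.109, 4.631]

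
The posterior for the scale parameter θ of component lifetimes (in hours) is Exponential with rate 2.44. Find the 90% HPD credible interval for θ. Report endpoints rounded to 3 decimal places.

[0.000, 0.944]

The exponential density is strictly decreasing on [0, ∞), so the HPD interval is anchored at 0: [0, q] with P(θ ≤ q) = 0.90.
q = −ln(1 − 0.90) / 2.44 = 2.3026 / 2.44 = 0.944.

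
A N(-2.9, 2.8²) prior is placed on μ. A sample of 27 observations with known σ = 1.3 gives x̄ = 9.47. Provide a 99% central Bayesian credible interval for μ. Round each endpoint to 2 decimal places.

[8.73, 10.01]

Posterior precision = 1/2.8² + 27/1.3² = 0.1276 + 15.9763 = 16.1039, so posterior SD = 0.2492.
Posterior mean = (-2.9/2.8² + 27·9.47/1.3²) / 16.1039 = 9.3720.
Interval: 9.3720 ± 2.576 × 0.2492 → [8.73, 10.01].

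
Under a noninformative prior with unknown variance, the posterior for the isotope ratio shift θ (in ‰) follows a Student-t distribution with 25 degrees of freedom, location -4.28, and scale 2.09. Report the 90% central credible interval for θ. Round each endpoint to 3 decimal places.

The t_25 distribution is symmetric; the 90% interval is -4.28 ± t·2.09 with t_{0.95,25} = 1.708.
Half-width: 1.708 × 2.09 = 3.570.
-4.28 − 3.570 = -7.850; -4.28 + 3.570 = -0.710.

[-7.850, -0.710]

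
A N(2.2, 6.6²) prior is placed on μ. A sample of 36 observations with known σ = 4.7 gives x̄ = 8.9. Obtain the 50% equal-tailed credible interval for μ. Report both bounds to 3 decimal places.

Posterior precision = 1/6.6² + 36/4.7² = 0.0230 + 1.6297 = 1.6527, so posterior SD = 0.7779.
Posterior mean = (2.2/6.6² + 36·8.9/4.7²) / 1.6527 = 8.8069.
Interval: 8.8069 ± 0.674 × 0.7779 → [8.282, 9.332].

[8.282, 9.332]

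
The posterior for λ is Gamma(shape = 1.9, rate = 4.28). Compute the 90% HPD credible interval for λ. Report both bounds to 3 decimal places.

The posterior is unimodal and skewed, so the HPD interval has equal density at both endpoints and is the shortest 90% interval.
Solving f(0.014) = f(0.881) with F(0.881) − F(0.014) = 0.90 gives [0.014, 0.881].
For comparison, the equal-tailed interval is [0.074, 1.070]; the HPD is narrower and shifted toward the mode.

[0.014, 0.881]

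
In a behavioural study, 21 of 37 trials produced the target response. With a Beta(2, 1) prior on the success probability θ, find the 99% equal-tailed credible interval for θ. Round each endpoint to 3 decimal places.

[0.374, 0.762]

Posterior: Beta(2+21, 1+16) = Beta(23, 17).
Equal-tailed 99% interval: the 0.005 and 0.995 quantiles of Beta(23, 17).
Posterior mean ≈ 0.575, SD ≈ 0.077; a Normal approximation gives roughly [0.376, 0.774].
Exact: F⁻¹(0.005) = 0.374; F⁻¹(0.995) = 0.762.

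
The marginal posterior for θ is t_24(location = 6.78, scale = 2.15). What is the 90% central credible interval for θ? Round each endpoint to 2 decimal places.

The t_24 distribution is symmetric; the 90% interval is 6.78 ± t·2.15 with t_{0.95,24} = 1.711.
Half-width: 1.711 × 2.15 = 3.68.
6.78 − 3.68 = 3.10; 6.78 + 3.68 = 10.46.

[3.10, 10.46]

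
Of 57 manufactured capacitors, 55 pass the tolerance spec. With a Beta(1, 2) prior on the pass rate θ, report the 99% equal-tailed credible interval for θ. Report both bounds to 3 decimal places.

[0.826, 0.988]

Posterior: Beta(1+55, 2+2) = Beta(56, 4).
Equal-tailed 99% interval: the 0.005 and 0.995 quantiles of Beta(56, 4).
Posterior mean ≈ 0.933, SD ≈ 0.032; a Normal approximation gives roughly [0.851, 1.016].
Exact: F⁻¹(0.005) = 0.826; F⁻¹(0.995) = 0.988.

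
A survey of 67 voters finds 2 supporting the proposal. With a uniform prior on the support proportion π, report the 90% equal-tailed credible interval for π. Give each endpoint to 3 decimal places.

[0.012, 0.090]

Posterior: Beta(1+2, 1+65) = Beta(3, 66).
Equal-tailed 90% interval: the 0.05 and 0.95 quantiles of Beta(3, 66).
Posterior mean ≈ 0.043, SD ≈ 0.024; a Normal approximation gives roughly [0.003, 0.084].
Exact: F⁻¹(0.05) = 0.012; F⁻¹(0.95) = 0.090.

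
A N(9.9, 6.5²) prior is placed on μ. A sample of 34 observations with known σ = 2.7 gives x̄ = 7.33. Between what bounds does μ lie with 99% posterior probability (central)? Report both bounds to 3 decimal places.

Posterior precision = 1/6.5² + 34/2.7² = 0.0237 + 4.6639 = 4.6876, so posterior SD = 0.4619.
Posterior mean = (9.9/6.5² + 34·7.33/2.7²) / 4.6876 = 7.3430.
Interval: 7.3430 ± 2.576 × 0.4619 → [6.153, 8.533].

[6.153, 8.533]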